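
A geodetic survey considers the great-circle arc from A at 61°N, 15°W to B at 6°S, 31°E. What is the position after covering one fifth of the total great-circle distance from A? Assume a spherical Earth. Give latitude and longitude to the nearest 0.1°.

≈ 49.3°N, 2.2°E

Convert each endpoint to a unit vector on the sphere (x = cos φ cos λ, y = cos φ sin λ, z = sin φ).
The central angle between the endpoints is δ = arccos(p₁·p₂) ≈ 1.325 rad (75.9°).
Interpolate at f = 1/5 with slerp weights a = sin((1−f)δ)/sin δ ≈ 0.899, b = sin(fδ)/sin δ ≈ 0.270.
p = a·p₁ + b·p₂ ≈ (0.651, 0.025, 0.758); φ = arcsin(p_z) ≈ 49.32°, λ = atan2(p_y, p_x) ≈ 2.24°.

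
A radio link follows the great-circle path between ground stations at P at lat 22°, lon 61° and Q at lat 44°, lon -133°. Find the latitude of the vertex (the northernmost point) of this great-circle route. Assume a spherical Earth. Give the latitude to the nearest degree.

≈ 80°

The great circle lies in the plane with unit normal n̂ = (p₁ × p₂)/|p₁ × p₂|.
Here n̂_z ≈ +0.175; the vertex latitude is φ_max = arccos|n̂_z| ≈ 79.9°.
Check via Clairaut: cos φ_max = |cos φ₁| · sin C = cos(22.0°)·sin(10.9°) ≈ 0.175, again giving ≈ 79.9°.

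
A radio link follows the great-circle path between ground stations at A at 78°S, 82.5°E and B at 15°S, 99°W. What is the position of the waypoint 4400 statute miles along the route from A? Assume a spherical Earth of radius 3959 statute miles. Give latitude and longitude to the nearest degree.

Convert each endpoint to a unit vector on the sphere (x = cos φ cos λ, y = cos φ sin λ, z = sin φ).
The central angle between the endpoints is δ = arccos(p₁·p₂) ≈ 1.518 rad (87.0°). The total great-circle distance is δ·R ≈ 1.518 × 3959 ≈ 6011 mi, so the target fraction is f = 4400/6011 ≈ 0.732.
Interpolate at f ≈ 0.732 with slerp weights a = sin((1−f)δ)/sin δ ≈ 0.396, b = sin(fδ)/sin δ ≈ 0.898.
p = a·p₁ + b·p₂ ≈ (-0.125, -0.775, -0.620); φ = arcsin(p_z) ≈ -38.32°, λ = atan2(p_y, p_x) ≈ -99.16°.

≈ 38°S, 99°W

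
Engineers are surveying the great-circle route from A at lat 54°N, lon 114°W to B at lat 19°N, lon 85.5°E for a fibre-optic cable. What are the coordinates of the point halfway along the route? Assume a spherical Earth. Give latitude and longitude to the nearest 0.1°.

From cos δ = sin φ₁ sin φ₂ + cos φ₁ cos φ₂ cos Δλ, the central angle is δ ≈ 1.834 rad (105.1°).
Interpolate at f = 1/2 with slerp weights a = sin((1−f)δ)/sin δ ≈ 0.822, b = sin(fδ)/sin δ ≈ 0.822.
p = a·p₁ + b·p₂ ≈ (-0.136, 0.334, 0.933); φ = arcsin(p_z) ≈ 68.90°, λ = atan2(p_y, p_x) ≈ 112.12°.

≈ lat 68.9°N, lon 112.1°E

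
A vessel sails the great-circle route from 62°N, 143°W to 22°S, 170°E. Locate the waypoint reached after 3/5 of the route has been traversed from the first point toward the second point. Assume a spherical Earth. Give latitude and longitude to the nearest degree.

≈ 13°N, 178°W

Convert each endpoint to a unit vector on the sphere (x = cos φ cos λ, y = cos φ sin λ, z = sin φ).
The central angle between the endpoints is δ = arccos(p₁·p₂) ≈ 1.605 rad (91.9°).
Interpolate at f = 3/5 with slerp weights a = sin((1−f)δ)/sin δ ≈ 0.599, b = sin(fδ)/sin δ ≈ 0.821.
p = a·p₁ + b·p₂ ≈ (-0.975, -0.037, 0.221); φ = arcsin(p_z) ≈ 12.78°, λ = atan2(p_y, p_x) ≈ -177.82°.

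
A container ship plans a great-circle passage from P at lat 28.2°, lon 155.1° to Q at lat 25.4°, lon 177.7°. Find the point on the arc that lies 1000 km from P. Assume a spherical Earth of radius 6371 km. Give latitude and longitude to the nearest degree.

Write both endpoints as unit vectors p₁, p₂ with components (cos φ cos λ, cos φ sin λ, sin φ).
The central angle between the endpoints is δ = arccos(p₁·p₂) ≈ 0.355 rad (20.3°). The total great-circle distance is δ·R ≈ 0.355 × 6371 ≈ 2261 km, so the target fraction is f = 1000/2261 ≈ 0.442.
Interpolate at f ≈ 0.442 with slerp weights a = sin((1−f)δ)/sin δ ≈ 0.566, b = sin(fδ)/sin δ ≈ 0.450.
p = a·p₁ + b·p₂ ≈ (-0.858, 0.226, 0.460); φ = arcsin(p_z) ≈ 27.41°, λ = atan2(p_y, p_x) ≈ 165.23°.

≈ lat 27°, lon 165°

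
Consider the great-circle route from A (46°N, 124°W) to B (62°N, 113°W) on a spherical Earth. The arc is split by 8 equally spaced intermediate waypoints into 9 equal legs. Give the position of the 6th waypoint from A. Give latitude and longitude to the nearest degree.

≈ (57°N, 118°W)

From cos δ = sin φ₁ sin φ₂ + cos φ₁ cos φ₂ cos Δλ, the central angle is δ ≈ 0.300 rad (17.2°).
Interpolate at f = 6/9 with slerp weights a = sin((1−f)δ)/sin δ ≈ 0.338, b = sin(fδ)/sin δ ≈ 0.672.
p = a·p₁ + b·p₂ ≈ (-0.255, -0.485, 0.837); φ = arcsin(p_z) ≈ 56.78°, λ = atan2(p_y, p_x) ≈ -117.69°.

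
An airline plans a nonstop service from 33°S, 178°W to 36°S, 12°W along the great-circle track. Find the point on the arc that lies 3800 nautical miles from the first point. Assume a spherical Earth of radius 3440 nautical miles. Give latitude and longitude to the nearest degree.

Write both endpoints as unit vectors p₁, p₂ with components (cos φ cos λ, cos φ sin λ, sin φ).
The central angle between the endpoints is δ = arccos(p₁·p₂) ≈ 1.916 rad (109.8°). The total great-circle distance is δ·R ≈ 1.916 × 3440 ≈ 6590 nmi, so the target fraction is f = 3800/6590 ≈ 0.577.
Interpolate at f ≈ 0.577 with slerp weights a = sin((1−f)δ)/sin δ ≈ 0.770, b = sin(fδ)/sin δ ≈ 0.949.
p = a·p₁ + b·p₂ ≈ (0.105, -0.182, -0.978); φ = arcsin(p_z) ≈ -77.85°, λ = atan2(p_y, p_x) ≈ -59.96°.

≈ 78°S, 60°W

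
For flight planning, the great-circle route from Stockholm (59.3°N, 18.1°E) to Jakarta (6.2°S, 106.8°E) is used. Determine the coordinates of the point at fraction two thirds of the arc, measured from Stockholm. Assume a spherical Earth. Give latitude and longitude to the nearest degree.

Write both endpoints as unit vectors p₁, p₂ with components (cos φ cos λ, cos φ sin λ, sin φ).
The central angle between the endpoints is δ = arccos(p₁·p₂) ≈ 1.652 rad (94.7°).
Interpolate at f = 2/3 with slerp weights a = sin((1−f)δ)/sin δ ≈ 0.525, b = sin(fδ)/sin δ ≈ 0.895.
p = a·p₁ + b·p₂ ≈ (-0.002, 0.935, 0.355); φ = arcsin(p_z) ≈ 20.78°, λ = atan2(p_y, p_x) ≈ 90.14°.

≈ 21°N, 90°E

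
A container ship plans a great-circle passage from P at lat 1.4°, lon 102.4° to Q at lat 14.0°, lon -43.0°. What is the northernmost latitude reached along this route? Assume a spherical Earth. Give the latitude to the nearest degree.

≈ 25°

The great circle lies in the plane with unit normal n̂ = (p₁ × p₂)/|p₁ × p₂|.
Here n̂_z ≈ -0.903; the vertex latitude is φ_max = arccos|n̂_z| ≈ 25.4°.
Check via Clairaut: cos φ_max = |cos φ₁| · sin C = cos(1.4°)·sin(64.6°) ≈ 0.903, again giving ≈ 25.4°.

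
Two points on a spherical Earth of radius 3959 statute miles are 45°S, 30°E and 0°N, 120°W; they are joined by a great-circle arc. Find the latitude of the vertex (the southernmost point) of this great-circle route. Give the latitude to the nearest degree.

The great circle lies in the plane with unit normal n̂ = (p₁ × p₂)/|p₁ × p₂|.
Here n̂_z ≈ -0.447; the vertex latitude is φ_max = arccos|n̂_z| ≈ 63.4°.
Check via Clairaut: cos φ_max = |cos φ₁| · sin C = cos(45.0°)·sin(140.8°) ≈ 0.447, again giving ≈ 63.4°.

≈ 63°S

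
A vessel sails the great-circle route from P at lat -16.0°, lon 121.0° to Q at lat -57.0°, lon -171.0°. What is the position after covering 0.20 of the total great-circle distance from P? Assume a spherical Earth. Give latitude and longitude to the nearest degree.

≈ lat -27°, lon 129°

The haversine formula gives a central angle δ ≈ 1.129 rad (64.7°) between the endpoints.
Interpolate at f = 0.20 with slerp weights a = sin((1−f)δ)/sin δ ≈ 0.869, b = sin(fδ)/sin δ ≈ 0.248.
p = a·p₁ + b·p₂ ≈ (-0.563, 0.695, -0.447); φ = arcsin(p_z) ≈ -26.56°, λ = atan2(p_y, p_x) ≈ 129.04°.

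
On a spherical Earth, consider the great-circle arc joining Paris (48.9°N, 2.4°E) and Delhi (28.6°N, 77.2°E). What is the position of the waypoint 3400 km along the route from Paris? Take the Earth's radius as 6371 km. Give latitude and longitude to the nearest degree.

The haversine formula gives a central angle δ ≈ 1.033 rad (59.2°) between the endpoints. The total great-circle distance is δ·R ≈ 1.033 × 6371 ≈ 6583 km, so the target fraction is f = 3400/6583 ≈ 0.517.
Interpolate at f ≈ 0.517 with slerp weights a = sin((1−f)δ)/sin δ ≈ 0.558, b = sin(fδ)/sin δ ≈ 0.592.
p = a·p₁ + b·p₂ ≈ (0.481, 0.522, 0.704); φ = arcsin(p_z) ≈ 44.73°, λ = atan2(p_y, p_x) ≈ 47.33°.

≈ 45°N, 47°E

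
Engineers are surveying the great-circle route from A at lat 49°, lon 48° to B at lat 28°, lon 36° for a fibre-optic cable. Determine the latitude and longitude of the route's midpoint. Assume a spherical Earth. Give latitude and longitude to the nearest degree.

≈ lat 39°, lon 41°

Convert each endpoint to a unit vector on the sphere (x = cos φ cos λ, y = cos φ sin λ, z = sin φ).
The central angle between the endpoints is δ = arccos(p₁·p₂) ≈ 0.400 rad (22.9°).
Interpolate at f = 1/2 with slerp weights a = sin((1−f)δ)/sin δ ≈ 0.510, b = sin(fδ)/sin δ ≈ 0.510.
p = a·p₁ + b·p₂ ≈ (0.588, 0.514, 0.625); φ = arcsin(p_z) ≈ 38.65°, λ = atan2(p_y, p_x) ≈ 41.11°.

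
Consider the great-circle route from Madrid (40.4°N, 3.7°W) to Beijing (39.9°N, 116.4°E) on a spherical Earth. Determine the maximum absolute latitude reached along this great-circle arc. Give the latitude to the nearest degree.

The great circle lies in the plane with unit normal n̂ = (p₁ × p₂)/|p₁ × p₂|.
Here n̂_z ≈ +0.509; the vertex latitude is φ_max = arccos|n̂_z| ≈ 59.4°.
Check via Clairaut: cos φ_max = |cos φ₁| · sin C = cos(40.4°)·sin(42.0°) ≈ 0.509, again giving ≈ 59.4°.

≈ 59°N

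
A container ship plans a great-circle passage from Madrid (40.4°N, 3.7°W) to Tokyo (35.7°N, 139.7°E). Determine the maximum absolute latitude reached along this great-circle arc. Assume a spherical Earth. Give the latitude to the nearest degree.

The great circle lies in the plane with unit normal n̂ = (p₁ × p₂)/|p₁ × p₂|.
Here n̂_z ≈ +0.371; the vertex latitude is φ_max = arccos|n̂_z| ≈ 68.2°.
Check via Clairaut: cos φ_max = |cos φ₁| · sin C = cos(40.4°)·sin(29.2°) ≈ 0.371, again giving ≈ 68.2°.

≈ 68°N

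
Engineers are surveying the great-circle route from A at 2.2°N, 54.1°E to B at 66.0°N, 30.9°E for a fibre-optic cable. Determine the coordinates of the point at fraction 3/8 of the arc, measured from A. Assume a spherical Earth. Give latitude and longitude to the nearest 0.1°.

≈ 26.5°N, 49.4°E

Write both endpoints as unit vectors p₁, p₂ with components (cos φ cos λ, cos φ sin λ, sin φ).
The central angle between the endpoints is δ = arccos(p₁·p₂) ≈ 1.150 rad (65.9°).
Interpolate at f = 3/8 with slerp weights a = sin((1−f)δ)/sin δ ≈ 0.721, b = sin(fδ)/sin δ ≈ 0.458.
p = a·p₁ + b·p₂ ≈ (0.582, 0.680, 0.446); φ = arcsin(p_z) ≈ 26.49°, λ = atan2(p_y, p_x) ≈ 49.40°.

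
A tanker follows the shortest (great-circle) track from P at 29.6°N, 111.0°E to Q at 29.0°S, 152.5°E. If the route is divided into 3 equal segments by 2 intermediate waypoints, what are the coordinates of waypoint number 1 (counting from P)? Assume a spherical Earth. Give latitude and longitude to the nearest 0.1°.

Write both endpoints as unit vectors p₁, p₂ with components (cos φ cos λ, cos φ sin λ, sin φ).
The central angle between the endpoints is δ = arccos(p₁·p₂) ≈ 1.234 rad (70.7°).
Interpolate at f = 1/3 with slerp weights a = sin((1−f)δ)/sin δ ≈ 0.777, b = sin(fδ)/sin δ ≈ 0.424.
p = a·p₁ + b·p₂ ≈ (-0.571, 0.802, 0.178); φ = arcsin(p_z) ≈ 10.27°, λ = atan2(p_y, p_x) ≈ 125.45°.

≈ 10.3°N, 125.5°E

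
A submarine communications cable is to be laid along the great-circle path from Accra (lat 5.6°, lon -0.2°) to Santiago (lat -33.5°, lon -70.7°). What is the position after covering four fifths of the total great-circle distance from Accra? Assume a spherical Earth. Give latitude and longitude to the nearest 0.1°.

≈ lat -28.2°, lon -53.8°

Write both endpoints as unit vectors p₁, p₂ with components (cos φ cos λ, cos φ sin λ, sin φ).
The central angle between the endpoints is δ = arccos(p₁·p₂) ≈ 1.346 rad (77.1°).
Interpolate at f = 4/5 with slerp weights a = sin((1−f)δ)/sin δ ≈ 0.273, b = sin(fδ)/sin δ ≈ 0.903.
p = a·p₁ + b·p₂ ≈ (0.520, -0.712, -0.472); φ = arcsin(p_z) ≈ -28.15°, λ = atan2(p_y, p_x) ≈ -53.83°.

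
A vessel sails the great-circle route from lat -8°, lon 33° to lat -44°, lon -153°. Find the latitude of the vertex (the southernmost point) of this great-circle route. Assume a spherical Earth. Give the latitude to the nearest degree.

≈ -85°

The great circle lies in the plane with unit normal n̂ = (p₁ × p₂)/|p₁ × p₂|.
Here n̂_z ≈ +0.094; the vertex latitude is φ_max = arccos|n̂_z| ≈ 84.6°.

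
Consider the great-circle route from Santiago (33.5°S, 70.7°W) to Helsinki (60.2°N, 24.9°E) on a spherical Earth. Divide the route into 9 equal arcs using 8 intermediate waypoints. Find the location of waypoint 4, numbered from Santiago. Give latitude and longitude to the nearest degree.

Write both endpoints as unit vectors p₁, p₂ with components (cos φ cos λ, cos φ sin λ, sin φ).
The central angle between the endpoints is δ = arccos(p₁·p₂) ≈ 2.117 rad (121.3°).
Interpolate at f = 4/9 with slerp weights a = sin((1−f)δ)/sin δ ≈ 1.080, b = sin(fδ)/sin δ ≈ 0.946.
p = a·p₁ + b·p₂ ≈ (0.724, -0.652, 0.224); φ = arcsin(p_z) ≈ 12.96°, λ = atan2(p_y, p_x) ≈ -42.02°.

≈ (13°N, 42°W)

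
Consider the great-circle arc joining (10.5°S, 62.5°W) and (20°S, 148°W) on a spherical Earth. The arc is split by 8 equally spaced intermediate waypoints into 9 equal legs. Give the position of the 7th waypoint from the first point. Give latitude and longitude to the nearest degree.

≈ (22°S, 129°W)

Write both endpoints as unit vectors p₁, p₂ with components (cos φ cos λ, cos φ sin λ, sin φ).
The central angle between the endpoints is δ = arccos(p₁·p₂) ≈ 1.436 rad (82.3°).
Interpolate at f = 7/9 with slerp weights a = sin((1−f)δ)/sin δ ≈ 0.317, b = sin(fδ)/sin δ ≈ 0.907.
p = a·p₁ + b·p₂ ≈ (-0.579, -0.728, -0.368); φ = arcsin(p_z) ≈ -21.58°, λ = atan2(p_y, p_x) ≈ -128.51°.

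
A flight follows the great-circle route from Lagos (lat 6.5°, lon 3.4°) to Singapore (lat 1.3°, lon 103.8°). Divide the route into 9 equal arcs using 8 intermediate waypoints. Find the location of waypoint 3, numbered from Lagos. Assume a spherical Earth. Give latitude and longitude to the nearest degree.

Write both endpoints as unit vectors p₁, p₂ with components (cos φ cos λ, cos φ sin λ, sin φ).
The central angle between the endpoints is δ = arccos(p₁·p₂) ≈ 1.748 rad (100.2°).
Interpolate at f = 3/9 with slerp weights a = sin((1−f)δ)/sin δ ≈ 0.934, b = sin(fδ)/sin δ ≈ 0.559.
p = a·p₁ + b·p₂ ≈ (0.793, 0.598, 0.118); φ = arcsin(p_z) ≈ 6.80°, λ = atan2(p_y, p_x) ≈ 37.02°.

≈ lat 7°, lon 37°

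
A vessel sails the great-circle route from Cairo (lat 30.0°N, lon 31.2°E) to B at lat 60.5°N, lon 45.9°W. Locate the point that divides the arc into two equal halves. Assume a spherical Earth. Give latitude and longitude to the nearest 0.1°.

≈ lat 51.6°N, lon 5.0°E

Convert each endpoint to a unit vector on the sphere (x = cos φ cos λ, y = cos φ sin λ, z = sin φ).
The central angle between the endpoints is δ = arccos(p₁·p₂) ≈ 1.012 rad (58.0°).
Interpolate at f = 1/2 with slerp weights a = sin((1−f)δ)/sin δ ≈ 0.572, b = sin(fδ)/sin δ ≈ 0.572.
p = a·p₁ + b·p₂ ≈ (0.619, 0.054, 0.783); φ = arcsin(p_z) ≈ 51.56°, λ = atan2(p_y, p_x) ≈ 5.01°.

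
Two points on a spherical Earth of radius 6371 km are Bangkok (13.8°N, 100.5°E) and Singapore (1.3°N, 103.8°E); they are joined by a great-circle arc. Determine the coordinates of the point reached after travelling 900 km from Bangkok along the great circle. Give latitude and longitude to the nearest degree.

≈ 6°N, 103°E

Write both endpoints as unit vectors p₁, p₂ with components (cos φ cos λ, cos φ sin λ, sin φ).
The central angle between the endpoints is δ = arccos(p₁·p₂) ≈ 0.225 rad (12.9°). The total great-circle distance is δ·R ≈ 0.225 × 6371 ≈ 1437 km, so the target fraction is f = 900/1437 ≈ 0.626.
Interpolate at f ≈ 0.626 with slerp weights a = sin((1−f)δ)/sin δ ≈ 0.376, b = sin(fδ)/sin δ ≈ 0.630.
p = a·p₁ + b·p₂ ≈ (-0.217, 0.971, 0.104); φ = arcsin(p_z) ≈ 5.97°, λ = atan2(p_y, p_x) ≈ 102.59°.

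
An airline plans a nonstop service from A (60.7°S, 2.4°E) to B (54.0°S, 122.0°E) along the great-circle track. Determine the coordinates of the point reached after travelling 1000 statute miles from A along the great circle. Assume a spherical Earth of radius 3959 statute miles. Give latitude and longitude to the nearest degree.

Convert each endpoint to a unit vector on the sphere (x = cos φ cos λ, y = cos φ sin λ, z = sin φ).
The central angle between the endpoints is δ = arccos(p₁·p₂) ≈ 0.972 rad (55.7°). The total great-circle distance is δ·R ≈ 0.972 × 3959 ≈ 3849 mi, so the target fraction is f = 1000/3849 ≈ 0.260.
Interpolate at f ≈ 0.260 with slerp weights a = sin((1−f)δ)/sin δ ≈ 0.798, b = sin(fδ)/sin δ ≈ 0.302.
p = a·p₁ + b·p₂ ≈ (0.296, 0.167, -0.940); φ = arcsin(p_z) ≈ -70.13°, λ = atan2(p_y, p_x) ≈ 29.46°.

≈ (70°S, 29°E)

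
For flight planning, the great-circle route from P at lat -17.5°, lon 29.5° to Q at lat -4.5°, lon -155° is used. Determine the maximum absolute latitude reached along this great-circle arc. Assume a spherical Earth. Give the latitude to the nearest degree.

≈ -79°

The great circle lies in the plane with unit normal n̂ = (p₁ × p₂)/|p₁ × p₂|.
Here n̂_z ≈ +0.195; the vertex latitude is φ_max = arccos|n̂_z| ≈ 78.7°.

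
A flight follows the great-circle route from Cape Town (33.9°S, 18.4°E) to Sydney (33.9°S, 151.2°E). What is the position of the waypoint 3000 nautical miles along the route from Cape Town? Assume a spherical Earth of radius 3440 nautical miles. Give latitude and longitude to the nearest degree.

≈ (59°S, 86°E)

Write both endpoints as unit vectors p₁, p₂ with components (cos φ cos λ, cos φ sin λ, sin φ).
The central angle between the endpoints is δ = arccos(p₁·p₂) ≈ 1.728 rad (99.0°). The total great-circle distance is δ·R ≈ 1.728 × 3440 ≈ 5946 nmi, so the target fraction is f = 3000/5946 ≈ 0.505.
Interpolate at f ≈ 0.505 with slerp weights a = sin((1−f)δ)/sin δ ≈ 0.765, b = sin(fδ)/sin δ ≈ 0.775.
p = a·p₁ + b·p₂ ≈ (0.039, 0.510, -0.859); φ = arcsin(p_z) ≈ -59.21°, λ = atan2(p_y, p_x) ≈ 85.68°.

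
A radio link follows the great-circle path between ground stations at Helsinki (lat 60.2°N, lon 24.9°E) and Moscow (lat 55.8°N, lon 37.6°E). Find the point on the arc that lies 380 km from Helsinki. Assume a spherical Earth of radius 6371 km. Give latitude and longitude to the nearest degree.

≈ lat 58°N, lon 31°E

Write both endpoints as unit vectors p₁, p₂ with components (cos φ cos λ, cos φ sin λ, sin φ).
The central angle between the endpoints is δ = arccos(p₁·p₂) ≈ 0.140 rad (8.0°). The total great-circle distance is δ·R ≈ 0.140 × 6371 ≈ 892 km, so the target fraction is f = 380/892 ≈ 0.426.
Interpolate at f ≈ 0.426 with slerp weights a = sin((1−f)δ)/sin δ ≈ 0.575, b = sin(fδ)/sin δ ≈ 0.427.
p = a·p₁ + b·p₂ ≈ (0.450, 0.267, 0.852); φ = arcsin(p_z) ≈ 58.48°, λ = atan2(p_y, p_x) ≈ 30.70°.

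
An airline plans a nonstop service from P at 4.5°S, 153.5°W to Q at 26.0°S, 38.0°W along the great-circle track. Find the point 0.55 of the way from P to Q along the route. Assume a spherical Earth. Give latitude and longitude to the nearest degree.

The haversine formula gives a central angle δ ≈ 1.930 rad (110.6°) between the endpoints.
Interpolate at f = 0.55 with slerp weights a = sin((1−f)δ)/sin δ ≈ 0.815, b = sin(fδ)/sin δ ≈ 0.932.
p = a·p₁ + b·p₂ ≈ (-0.067, -0.879, -0.473); φ = arcsin(p_z) ≈ -28.21°, λ = atan2(p_y, p_x) ≈ -94.36°.

≈ 28°S, 94°W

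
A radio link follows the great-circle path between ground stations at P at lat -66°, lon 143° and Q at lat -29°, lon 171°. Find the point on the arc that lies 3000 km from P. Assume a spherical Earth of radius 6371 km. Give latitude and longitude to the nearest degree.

≈ lat -42°, lon 166°

Convert each endpoint to a unit vector on the sphere (x = cos φ cos λ, y = cos φ sin λ, z = sin φ).
The central angle between the endpoints is δ = arccos(p₁·p₂) ≈ 0.712 rad (40.8°). The total great-circle distance is δ·R ≈ 0.712 × 6371 ≈ 4537 km, so the target fraction is f = 3000/4537 ≈ 0.661.
Interpolate at f ≈ 0.661 with slerp weights a = sin((1−f)δ)/sin δ ≈ 0.366, b = sin(fδ)/sin δ ≈ 0.694.
p = a·p₁ + b·p₂ ≈ (-0.719, 0.184, -0.671); φ = arcsin(p_z) ≈ -42.11°, λ = atan2(p_y, p_x) ≈ 165.60°.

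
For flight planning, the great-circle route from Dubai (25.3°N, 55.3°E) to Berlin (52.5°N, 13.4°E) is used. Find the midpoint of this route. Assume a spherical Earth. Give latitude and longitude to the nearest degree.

≈ 41°N, 39°E

From cos δ = sin φ₁ sin φ₂ + cos φ₁ cos φ₂ cos Δλ, the central angle is δ ≈ 0.725 rad (41.5°).
Interpolate at f = 1/2 with slerp weights a = sin((1−f)δ)/sin δ ≈ 0.535, b = sin(fδ)/sin δ ≈ 0.535.
p = a·p₁ + b·p₂ ≈ (0.592, 0.473, 0.653); φ = arcsin(p_z) ≈ 40.75°, λ = atan2(p_y, p_x) ≈ 38.62°.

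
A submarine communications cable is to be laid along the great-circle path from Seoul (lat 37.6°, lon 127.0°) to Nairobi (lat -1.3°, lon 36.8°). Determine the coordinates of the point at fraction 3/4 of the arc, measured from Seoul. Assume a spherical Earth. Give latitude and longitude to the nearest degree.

Write both endpoints as unit vectors p₁, p₂ with components (cos φ cos λ, cos φ sin λ, sin φ).
The central angle between the endpoints is δ = arccos(p₁·p₂) ≈ 1.587 rad (91.0°).
Interpolate at f = 3/4 with slerp weights a = sin((1−f)δ)/sin δ ≈ 0.387, b = sin(fδ)/sin δ ≈ 0.929.
p = a·p₁ + b·p₂ ≈ (0.559, 0.801, 0.215); φ = arcsin(p_z) ≈ 12.40°, λ = atan2(p_y, p_x) ≈ 55.08°.

≈ lat 12°, lon 55°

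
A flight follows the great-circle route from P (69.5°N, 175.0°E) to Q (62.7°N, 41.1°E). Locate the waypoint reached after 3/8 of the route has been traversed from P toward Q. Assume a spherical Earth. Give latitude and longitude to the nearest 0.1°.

≈ (80.2°N, 122.3°E)

Write both endpoints as unit vectors p₁, p₂ with components (cos φ cos λ, cos φ sin λ, sin φ).
The central angle between the endpoints is δ = arccos(p₁·p₂) ≈ 0.766 rad (43.9°).
Interpolate at f = 3/8 with slerp weights a = sin((1−f)δ)/sin δ ≈ 0.664, b = sin(fδ)/sin δ ≈ 0.409.
p = a·p₁ + b·p₂ ≈ (-0.091, 0.143, 0.985); φ = arcsin(p_z) ≈ 80.23°, λ = atan2(p_y, p_x) ≈ 122.26°.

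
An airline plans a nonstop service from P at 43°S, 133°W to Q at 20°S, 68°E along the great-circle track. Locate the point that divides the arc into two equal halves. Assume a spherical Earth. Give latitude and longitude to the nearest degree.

≈ 70°S, 114°E

Write both endpoints as unit vectors p₁, p₂ with components (cos φ cos λ, cos φ sin λ, sin φ).
The central angle between the endpoints is δ = arccos(p₁·p₂) ≈ 1.991 rad (114.1°).
Interpolate at f = 1/2 with slerp weights a = sin((1−f)δ)/sin δ ≈ 0.919, b = sin(fδ)/sin δ ≈ 0.919.
p = a·p₁ + b·p₂ ≈ (-0.135, 0.309, -0.941); φ = arcsin(p_z) ≈ -70.28°, λ = atan2(p_y, p_x) ≈ 113.57°.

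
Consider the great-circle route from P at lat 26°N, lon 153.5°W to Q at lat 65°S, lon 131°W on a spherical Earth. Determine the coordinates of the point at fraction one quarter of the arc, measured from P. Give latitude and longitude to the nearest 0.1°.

The haversine formula gives a central angle δ ≈ 1.617 rad (92.7°) between the endpoints.
Interpolate at f = 1/4 with slerp weights a = sin((1−f)δ)/sin δ ≈ 0.938, b = sin(fδ)/sin δ ≈ 0.394.
p = a·p₁ + b·p₂ ≈ (-0.863, -0.502, 0.054); φ = arcsin(p_z) ≈ 3.10°, λ = atan2(p_y, p_x) ≈ -149.84°.

≈ lat 3.1°N, lon 149.8°W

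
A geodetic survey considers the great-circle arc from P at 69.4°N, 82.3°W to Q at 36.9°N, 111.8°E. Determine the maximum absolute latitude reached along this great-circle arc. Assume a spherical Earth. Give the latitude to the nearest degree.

≈ 86°N

The great circle lies in the plane with unit normal n̂ = (p₁ × p₂)/|p₁ × p₂|.
Here n̂_z ≈ -0.072; the vertex latitude is φ_max = arccos|n̂_z| ≈ 85.9°.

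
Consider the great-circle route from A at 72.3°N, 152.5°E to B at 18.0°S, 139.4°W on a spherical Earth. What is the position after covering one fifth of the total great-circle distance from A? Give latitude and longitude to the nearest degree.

Write both endpoints as unit vectors p₁, p₂ with components (cos φ cos λ, cos φ sin λ, sin φ).
The central angle between the endpoints is δ = arccos(p₁·p₂) ≈ 1.758 rad (100.8°).
Interpolate at f = 1/5 with slerp weights a = sin((1−f)δ)/sin δ ≈ 1.004, b = sin(fδ)/sin δ ≈ 0.351.
p = a·p₁ + b·p₂ ≈ (-0.524, -0.076, 0.848); φ = arcsin(p_z) ≈ 58.03°, λ = atan2(p_y, p_x) ≈ -171.74°.

≈ 58°N, 172°W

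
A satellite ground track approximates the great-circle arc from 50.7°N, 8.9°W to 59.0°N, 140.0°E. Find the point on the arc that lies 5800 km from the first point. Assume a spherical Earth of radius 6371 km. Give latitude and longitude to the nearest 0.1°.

≈ 72.5°N, 121.9°E

The haversine formula gives a central angle δ ≈ 1.177 rad (67.4°) between the endpoints. The total great-circle distance is δ·R ≈ 1.177 × 6371 ≈ 7497 km, so the target fraction is f = 5800/7497 ≈ 0.774.
Interpolate at f ≈ 0.774 with slerp weights a = sin((1−f)δ)/sin δ ≈ 0.285, b = sin(fδ)/sin δ ≈ 0.855.
p = a·p₁ + b·p₂ ≈ (-0.159, 0.255, 0.954); φ = arcsin(p_z) ≈ 72.50°, λ = atan2(p_y, p_x) ≈ 121.94°.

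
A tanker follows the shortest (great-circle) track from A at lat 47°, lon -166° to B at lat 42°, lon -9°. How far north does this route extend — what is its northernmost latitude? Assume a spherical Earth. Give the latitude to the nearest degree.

The great circle lies in the plane with unit normal n̂ = (p₁ × p₂)/|p₁ × p₂|.
Here n̂_z ≈ +0.198; the vertex latitude is φ_max = arccos|n̂_z| ≈ 78.6°.
Check via Clairaut: cos φ_max = |cos φ₁| · sin C = cos(47.0°)·sin(16.9°) ≈ 0.198, again giving ≈ 78.6°.

≈ 79°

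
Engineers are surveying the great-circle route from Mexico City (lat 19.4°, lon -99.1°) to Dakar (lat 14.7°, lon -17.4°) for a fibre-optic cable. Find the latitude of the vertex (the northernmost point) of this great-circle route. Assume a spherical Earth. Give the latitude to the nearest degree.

≈ 22°

The great circle lies in the plane with unit normal n̂ = (p₁ × p₂)/|p₁ × p₂|.
Here n̂_z ≈ +0.925; the vertex latitude is φ_max = arccos|n̂_z| ≈ 22.4°.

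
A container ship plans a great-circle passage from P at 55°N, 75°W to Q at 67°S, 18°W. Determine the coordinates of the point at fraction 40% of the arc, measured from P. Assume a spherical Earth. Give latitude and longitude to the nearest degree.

≈ 6°N, 56°W

Convert each endpoint to a unit vector on the sphere (x = cos φ cos λ, y = cos φ sin λ, z = sin φ).
The central angle between the endpoints is δ = arccos(p₁·p₂) ≈ 2.255 rad (129.2°).
Interpolate at f = 0.40 with slerp weights a = sin((1−f)δ)/sin δ ≈ 1.260, b = sin(fδ)/sin δ ≈ 1.012.
p = a·p₁ + b·p₂ ≈ (0.563, -0.820, 0.100); φ = arcsin(p_z) ≈ 5.75°, λ = atan2(p_y, p_x) ≈ -55.52°.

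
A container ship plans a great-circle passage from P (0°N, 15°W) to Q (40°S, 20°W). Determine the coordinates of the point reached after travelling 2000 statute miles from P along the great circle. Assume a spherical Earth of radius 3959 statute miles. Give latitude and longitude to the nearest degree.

Convert each endpoint to a unit vector on the sphere (x = cos φ cos λ, y = cos φ sin λ, z = sin φ).
The central angle between the endpoints is δ = arccos(p₁·p₂) ≈ 0.703 rad (40.3°). The total great-circle distance is δ·R ≈ 0.703 × 3959 ≈ 2782 mi, so the target fraction is f = 2000/2782 ≈ 0.719.
Interpolate at f ≈ 0.719 with slerp weights a = sin((1−f)δ)/sin δ ≈ 0.304, b = sin(fδ)/sin δ ≈ 0.749.
p = a·p₁ + b·p₂ ≈ (0.832, -0.275, -0.481); φ = arcsin(p_z) ≈ -28.78°, λ = atan2(p_y, p_x) ≈ -18.27°.

≈ (29°S, 18°W)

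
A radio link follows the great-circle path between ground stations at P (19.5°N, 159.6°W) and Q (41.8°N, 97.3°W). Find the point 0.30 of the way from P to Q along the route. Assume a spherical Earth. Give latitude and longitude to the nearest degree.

≈ (29°N, 144°W)

Convert each endpoint to a unit vector on the sphere (x = cos φ cos λ, y = cos φ sin λ, z = sin φ).
The central angle between the endpoints is δ = arccos(p₁·p₂) ≈ 0.989 rad (56.7°).
Interpolate at f = 0.30 with slerp weights a = sin((1−f)δ)/sin δ ≈ 0.764, b = sin(fδ)/sin δ ≈ 0.350.
p = a·p₁ + b·p₂ ≈ (-0.708, -0.510, 0.488); φ = arcsin(p_z) ≈ 29.23°, λ = atan2(p_y, p_x) ≈ -144.25°.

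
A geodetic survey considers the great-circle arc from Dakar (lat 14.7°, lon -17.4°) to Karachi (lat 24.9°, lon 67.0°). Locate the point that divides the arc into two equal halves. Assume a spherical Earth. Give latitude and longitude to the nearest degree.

≈ lat 26°, lon 23°

The haversine formula gives a central angle δ ≈ 1.377 rad (78.9°) between the endpoints.
Interpolate at f = 1/2 with slerp weights a = sin((1−f)δ)/sin δ ≈ 0.648, b = sin(fδ)/sin δ ≈ 0.648.
p = a·p₁ + b·p₂ ≈ (0.827, 0.353, 0.437); φ = arcsin(p_z) ≈ 25.91°, λ = atan2(p_y, p_x) ≈ 23.13°.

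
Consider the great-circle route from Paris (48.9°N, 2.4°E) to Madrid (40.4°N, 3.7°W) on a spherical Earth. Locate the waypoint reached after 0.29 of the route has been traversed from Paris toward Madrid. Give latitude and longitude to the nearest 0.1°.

Convert each endpoint to a unit vector on the sphere (x = cos φ cos λ, y = cos φ sin λ, z = sin φ).
The central angle between the endpoints is δ = arccos(p₁·p₂) ≈ 0.166 rad (9.5°).
Interpolate at f = 0.29 with slerp weights a = sin((1−f)δ)/sin δ ≈ 0.712, b = sin(fδ)/sin δ ≈ 0.291.
p = a·p₁ + b·p₂ ≈ (0.689, 0.005, 0.725); φ = arcsin(p_z) ≈ 46.47°, λ = atan2(p_y, p_x) ≈ 0.44°.

≈ (46.5°N, 0.4°E)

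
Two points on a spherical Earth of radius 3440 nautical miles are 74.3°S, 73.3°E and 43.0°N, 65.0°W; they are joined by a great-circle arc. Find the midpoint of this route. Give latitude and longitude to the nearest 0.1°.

≈ 26.7°S, 46.2°W

From cos δ = sin φ₁ sin φ₂ + cos φ₁ cos φ₂ cos Δλ, the central angle is δ ≈ 2.505 rad (143.5°).
Interpolate at f = 1/2 with slerp weights a = sin((1−f)δ)/sin δ ≈ 1.598, b = sin(fδ)/sin δ ≈ 1.598.
p = a·p₁ + b·p₂ ≈ (0.618, -0.645, -0.449); φ = arcsin(p_z) ≈ -26.66°, λ = atan2(p_y, p_x) ≈ -46.22°.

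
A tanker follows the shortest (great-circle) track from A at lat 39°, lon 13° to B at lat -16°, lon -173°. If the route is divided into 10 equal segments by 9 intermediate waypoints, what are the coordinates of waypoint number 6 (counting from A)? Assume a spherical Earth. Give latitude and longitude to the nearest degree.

Write both endpoints as unit vectors p₁, p₂ with components (cos φ cos λ, cos φ sin λ, sin φ).
The central angle between the endpoints is δ = arccos(p₁·p₂) ≈ 2.730 rad (156.4°).
Interpolate at f = 6/10 with slerp weights a = sin((1−f)δ)/sin δ ≈ 2.217, b = sin(fδ)/sin δ ≈ 2.493.
p = a·p₁ + b·p₂ ≈ (-0.699, 0.096, 0.708); φ = arcsin(p_z) ≈ 45.10°, λ = atan2(p_y, p_x) ≈ 172.21°.

≈ lat 45°, lon 172°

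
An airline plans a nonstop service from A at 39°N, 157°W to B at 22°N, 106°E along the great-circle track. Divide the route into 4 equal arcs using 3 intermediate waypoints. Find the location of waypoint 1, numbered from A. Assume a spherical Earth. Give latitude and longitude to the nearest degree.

Write both endpoints as unit vectors p₁, p₂ with components (cos φ cos λ, cos φ sin λ, sin φ).
The central angle between the endpoints is δ = arccos(p₁·p₂) ≈ 1.422 rad (81.5°).
Interpolate at f = 1/4 with slerp weights a = sin((1−f)δ)/sin δ ≈ 0.885, b = sin(fδ)/sin δ ≈ 0.352.
p = a·p₁ + b·p₂ ≈ (-0.723, 0.045, 0.689); φ = arcsin(p_z) ≈ 43.55°, λ = atan2(p_y, p_x) ≈ 176.45°.

≈ 44°N, 176°E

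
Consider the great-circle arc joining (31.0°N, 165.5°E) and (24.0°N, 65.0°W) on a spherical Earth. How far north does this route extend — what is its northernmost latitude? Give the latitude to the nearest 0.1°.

The great circle lies in the plane with unit normal n̂ = (p₁ × p₂)/|p₁ × p₂|.
Here n̂_z ≈ +0.631; the vertex latitude is φ_max = arccos|n̂_z| ≈ 50.9°.
Check via Clairaut: cos φ_max = |cos φ₁| · sin C = cos(31.0°)·sin(47.4°) ≈ 0.631, again giving ≈ 50.9°.

≈ 50.9°N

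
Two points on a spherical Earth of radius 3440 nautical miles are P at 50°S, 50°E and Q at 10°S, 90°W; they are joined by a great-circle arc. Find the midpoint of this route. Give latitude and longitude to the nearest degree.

≈ 56°S, 50°W

Write both endpoints as unit vectors p₁, p₂ with components (cos φ cos λ, cos φ sin λ, sin φ).
The central angle between the endpoints is δ = arccos(p₁·p₂) ≈ 1.930 rad (110.6°).
Interpolate at f = 1/2 with slerp weights a = sin((1−f)δ)/sin δ ≈ 0.878, b = sin(fδ)/sin δ ≈ 0.878.
p = a·p₁ + b·p₂ ≈ (0.363, -0.432, -0.825); φ = arcsin(p_z) ≈ -55.63°, λ = atan2(p_y, p_x) ≈ -50.00°.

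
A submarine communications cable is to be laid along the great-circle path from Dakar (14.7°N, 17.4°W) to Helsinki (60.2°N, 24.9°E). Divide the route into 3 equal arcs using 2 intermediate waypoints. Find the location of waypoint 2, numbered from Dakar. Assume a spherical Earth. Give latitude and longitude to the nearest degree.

≈ (47°N, 3°E)

The haversine formula gives a central angle δ ≈ 0.957 rad (54.8°) between the endpoints.
Interpolate at f = 2/3 with slerp weights a = sin((1−f)δ)/sin δ ≈ 0.384, b = sin(fδ)/sin δ ≈ 0.729.
p = a·p₁ + b·p₂ ≈ (0.683, 0.041, 0.730); φ = arcsin(p_z) ≈ 46.86°, λ = atan2(p_y, p_x) ≈ 3.48°.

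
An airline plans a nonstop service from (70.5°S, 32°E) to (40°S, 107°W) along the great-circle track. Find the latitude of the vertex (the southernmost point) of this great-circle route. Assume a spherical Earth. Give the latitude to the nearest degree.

≈ 79°S

The great circle lies in the plane with unit normal n̂ = (p₁ × p₂)/|p₁ × p₂|.
Here n̂_z ≈ -0.184; the vertex latitude is φ_max = arccos|n̂_z| ≈ 79.4°.
Check via Clairaut: cos φ_max = |cos φ₁| · sin C = cos(70.5°)·sin(146.5°) ≈ 0.184, again giving ≈ 79.4°.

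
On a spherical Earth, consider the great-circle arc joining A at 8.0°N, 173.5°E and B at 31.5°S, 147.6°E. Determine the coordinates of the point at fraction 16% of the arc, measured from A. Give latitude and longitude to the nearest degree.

The haversine formula gives a central angle δ ≈ 0.814 rad (46.6°) between the endpoints.
Interpolate at f = 0.16 with slerp weights a = sin((1−f)δ)/sin δ ≈ 0.869, b = sin(fδ)/sin δ ≈ 0.179.
p = a·p₁ + b·p₂ ≈ (-0.983, 0.179, 0.028); φ = arcsin(p_z) ≈ 1.58°, λ = atan2(p_y, p_x) ≈ 169.68°.

≈ 2°N, 170°E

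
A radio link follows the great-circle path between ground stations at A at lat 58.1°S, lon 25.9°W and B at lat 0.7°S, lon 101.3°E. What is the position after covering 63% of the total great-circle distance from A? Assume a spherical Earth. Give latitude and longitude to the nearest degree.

≈ lat 36°S, lon 81°E

The haversine formula gives a central angle δ ≈ 1.885 rad (108.0°) between the endpoints.
Interpolate at f = 0.63 with slerp weights a = sin((1−f)δ)/sin δ ≈ 0.675, b = sin(fδ)/sin δ ≈ 0.975.
p = a·p₁ + b·p₂ ≈ (0.130, 0.800, -0.585); φ = arcsin(p_z) ≈ -35.82°, λ = atan2(p_y, p_x) ≈ 80.78°.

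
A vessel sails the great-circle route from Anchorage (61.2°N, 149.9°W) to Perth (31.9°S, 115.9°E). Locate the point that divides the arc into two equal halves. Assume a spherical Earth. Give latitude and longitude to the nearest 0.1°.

Convert each endpoint to a unit vector on the sphere (x = cos φ cos λ, y = cos φ sin λ, z = sin φ).
The central angle between the endpoints is δ = arccos(p₁·p₂) ≈ 2.086 rad (119.5°).
Interpolate at f = 1/2 with slerp weights a = sin((1−f)δ)/sin δ ≈ 0.993, b = sin(fδ)/sin δ ≈ 0.993.
p = a·p₁ + b·p₂ ≈ (-0.782, 0.518, 0.345); φ = arcsin(p_z) ≈ 20.21°, λ = atan2(p_y, p_x) ≈ 146.46°.

≈ (20.2°N, 146.5°E)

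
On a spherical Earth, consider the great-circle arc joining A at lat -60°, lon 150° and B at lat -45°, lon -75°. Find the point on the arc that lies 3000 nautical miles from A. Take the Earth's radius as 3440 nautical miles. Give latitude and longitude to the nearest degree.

Convert each endpoint to a unit vector on the sphere (x = cos φ cos λ, y = cos φ sin λ, z = sin φ).
The central angle between the endpoints is δ = arccos(p₁·p₂) ≈ 1.200 rad (68.8°). The total great-circle distance is δ·R ≈ 1.200 × 3440 ≈ 4128 nmi, so the target fraction is f = 3000/4128 ≈ 0.727.
Interpolate at f ≈ 0.727 with slerp weights a = sin((1−f)δ)/sin δ ≈ 0.346, b = sin(fδ)/sin δ ≈ 0.822.
p = a·p₁ + b·p₂ ≈ (0.001, -0.475, -0.880); φ = arcsin(p_z) ≈ -61.66°, λ = atan2(p_y, p_x) ≈ -89.91°.

≈ lat -62°, lon -90°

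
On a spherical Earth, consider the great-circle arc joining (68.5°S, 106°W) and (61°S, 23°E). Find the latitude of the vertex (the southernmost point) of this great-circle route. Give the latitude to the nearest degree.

The great circle lies in the plane with unit normal n̂ = (p₁ × p₂)/|p₁ × p₂|.
Here n̂_z ≈ +0.194; the vertex latitude is φ_max = arccos|n̂_z| ≈ 78.8°.

≈ 79°S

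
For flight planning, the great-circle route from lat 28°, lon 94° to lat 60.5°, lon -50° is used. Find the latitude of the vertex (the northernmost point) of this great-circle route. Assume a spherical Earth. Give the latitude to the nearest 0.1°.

The great circle lies in the plane with unit normal n̂ = (p₁ × p₂)/|p₁ × p₂|.
Here n̂_z ≈ -0.256; the vertex latitude is φ_max = arccos|n̂_z| ≈ 75.2°.
Check via Clairaut: cos φ_max = |cos φ₁| · sin C = cos(28.0°)·sin(16.9°) ≈ 0.256, again giving ≈ 75.2°.

≈ 75.2°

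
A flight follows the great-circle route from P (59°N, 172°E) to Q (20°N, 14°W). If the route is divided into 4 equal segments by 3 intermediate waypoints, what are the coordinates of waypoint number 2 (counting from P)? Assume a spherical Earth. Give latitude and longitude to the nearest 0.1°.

Convert each endpoint to a unit vector on the sphere (x = cos φ cos λ, y = cos φ sin λ, z = sin φ).
The central angle between the endpoints is δ = arccos(p₁·p₂) ≈ 1.760 rad (100.8°).
Interpolate at f = 2/4 with slerp weights a = sin((1−f)δ)/sin δ ≈ 0.785, b = sin(fδ)/sin δ ≈ 0.785.
p = a·p₁ + b·p₂ ≈ (0.315, -0.122, 0.941); φ = arcsin(p_z) ≈ 70.24°, λ = atan2(p_y, p_x) ≈ -21.18°.

≈ (70.2°N, 21.2°W)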